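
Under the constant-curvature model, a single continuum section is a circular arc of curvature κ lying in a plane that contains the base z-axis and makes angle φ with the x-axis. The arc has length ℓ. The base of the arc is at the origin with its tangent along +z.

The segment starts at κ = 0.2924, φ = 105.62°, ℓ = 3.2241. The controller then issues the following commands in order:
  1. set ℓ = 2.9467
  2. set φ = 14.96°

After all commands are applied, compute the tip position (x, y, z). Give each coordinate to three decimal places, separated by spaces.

initial: κ=0.2924, φ=105.62°, ℓ=3.2241
cmd 1: set ℓ=2.9467 → (κ,φ,ℓ)=(0.2924,105.62°,2.9467) → tip=(-0.3212,1.1488,2.5954)
cmd 2: set φ=14.96° → (κ,φ,ℓ)=(0.2924,14.96°,2.9467) → tip=(1.1524,0.3079,2.5954)

1.152 0.308 2.595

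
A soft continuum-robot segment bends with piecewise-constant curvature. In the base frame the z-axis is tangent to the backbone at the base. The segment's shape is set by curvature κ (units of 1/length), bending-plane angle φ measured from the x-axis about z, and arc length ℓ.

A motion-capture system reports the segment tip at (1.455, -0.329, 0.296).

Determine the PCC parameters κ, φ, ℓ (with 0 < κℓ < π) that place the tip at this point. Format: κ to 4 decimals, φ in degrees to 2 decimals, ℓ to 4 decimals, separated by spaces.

ρ = √(x²+y²) = √(1.455² + -0.329²) = 1.49173
φ = atan2(y, x) mod 360° = atan2(-0.329, 1.455) = 347.2587°
|p|² = ρ² + z² = 1.49173² + 0.296² = 2.31288
κ = 2ρ / |p|² = 2×1.49173 / 2.31288 = 1.28993
θ = 2·atan2(ρ, z) = 2·atan2(1.49173, 0.296) = 2.74983 rad
ℓ = θ/κ = 2.74983/1.28993 = 2.13176

1.2899 347.26 2.1318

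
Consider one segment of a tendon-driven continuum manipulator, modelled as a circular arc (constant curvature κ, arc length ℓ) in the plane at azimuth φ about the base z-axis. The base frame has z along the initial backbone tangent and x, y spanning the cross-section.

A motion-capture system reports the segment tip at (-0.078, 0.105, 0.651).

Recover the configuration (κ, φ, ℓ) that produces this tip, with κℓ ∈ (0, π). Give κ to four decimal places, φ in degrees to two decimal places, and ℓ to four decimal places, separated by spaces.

ρ = √(x²+y²) = √(-0.078² + 0.105²) = 0.13080
φ = atan2(y, x) mod 360° = atan2(0.105, -0.078) = 126.6071°
|p|² = ρ² + z² = 0.13080² + 0.651² = 0.44091
κ = 2ρ / |p|² = 2×0.13080 / 0.44091 = 0.59332
θ = 2·atan2(ρ, z) = 2·atan2(0.13080, 0.651) = 0.39657 rad
ℓ = θ/κ = 0.39657/0.59332 = 0.66838

0.5933 126.61 0.6684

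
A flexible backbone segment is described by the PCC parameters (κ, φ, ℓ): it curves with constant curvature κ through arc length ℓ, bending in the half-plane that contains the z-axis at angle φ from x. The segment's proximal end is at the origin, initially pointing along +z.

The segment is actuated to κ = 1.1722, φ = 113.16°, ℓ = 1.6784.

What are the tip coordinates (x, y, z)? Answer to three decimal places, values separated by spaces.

θ = κ·ℓ = 1.1722 × 1.6784 = 1.96742 rad
ρ = (1 − cos θ)/κ = (1 − -0.38631)/1.1722 = 1.18265
z = sin θ / κ = 0.92237/1.1722 = 0.78687
x = ρ cos φ = 1.18265 × cos(113.16°) = -0.46514
y = ρ sin φ = 1.18265 × sin(113.16°) = 1.08734

-0.465 1.087 0.787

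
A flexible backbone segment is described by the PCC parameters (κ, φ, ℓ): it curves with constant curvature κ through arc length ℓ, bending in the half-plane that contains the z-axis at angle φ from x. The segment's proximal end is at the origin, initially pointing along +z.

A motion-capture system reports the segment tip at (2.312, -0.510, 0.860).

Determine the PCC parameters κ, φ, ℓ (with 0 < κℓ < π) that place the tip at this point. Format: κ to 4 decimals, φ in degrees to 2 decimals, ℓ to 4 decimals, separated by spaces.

ρ = √(x²+y²) = √(2.312² + -0.510²) = 2.36758
φ = atan2(y, x) mod 360° = atan2(-0.510, 2.312) = 347.5604°
|p|² = ρ² + z² = 2.36758² + 0.860² = 6.34504
κ = 2ρ / |p|² = 2×2.36758 / 6.34504 = 0.74628
θ = 2·atan2(ρ, z) = 2·atan2(2.36758, 0.860) = 2.44475 rad
ℓ = θ/κ = 2.44475/0.74628 = 3.27593

0.7463 347.56 3.2759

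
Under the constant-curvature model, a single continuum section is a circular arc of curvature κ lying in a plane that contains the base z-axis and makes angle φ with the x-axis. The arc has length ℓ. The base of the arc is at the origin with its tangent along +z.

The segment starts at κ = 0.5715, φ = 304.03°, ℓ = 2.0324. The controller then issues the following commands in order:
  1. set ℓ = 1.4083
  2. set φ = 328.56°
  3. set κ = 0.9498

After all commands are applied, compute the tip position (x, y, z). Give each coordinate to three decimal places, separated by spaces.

initial: κ=0.5715, φ=304.03°, ℓ=2.0324
cmd 1: set ℓ=1.4083 → (κ,φ,ℓ)=(0.5715,304.03°,1.4083) → tip=(0.3004,-0.4449,1.2611)
cmd 2: set φ=328.56° → (κ,φ,ℓ)=(0.5715,328.56°,1.4083) → tip=(0.4580,-0.2800,1.2611)
cmd 3: set κ=0.9498 → (κ,φ,ℓ)=(0.9498,328.56°,1.4083) → tip=(0.6907,-0.4223,1.0244)

0.691 -0.422 1.024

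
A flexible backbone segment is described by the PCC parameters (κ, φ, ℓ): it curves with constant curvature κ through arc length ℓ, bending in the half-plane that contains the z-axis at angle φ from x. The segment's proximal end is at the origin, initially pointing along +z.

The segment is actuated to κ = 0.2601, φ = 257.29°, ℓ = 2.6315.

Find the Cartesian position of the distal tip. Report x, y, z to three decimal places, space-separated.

θ = κ·ℓ = 0.2601 × 2.6315 = 0.68445 rad
ρ = (1 − cos θ)/κ = (1 − 0.77476)/0.2601 = 0.86596
z = sin θ / κ = 0.63225/0.2601 = 2.43079
x = ρ cos φ = 0.86596 × cos(257.29°) = -0.19052
y = ρ sin φ = 0.86596 × sin(257.29°) = -0.84474

-0.191 -0.845 2.431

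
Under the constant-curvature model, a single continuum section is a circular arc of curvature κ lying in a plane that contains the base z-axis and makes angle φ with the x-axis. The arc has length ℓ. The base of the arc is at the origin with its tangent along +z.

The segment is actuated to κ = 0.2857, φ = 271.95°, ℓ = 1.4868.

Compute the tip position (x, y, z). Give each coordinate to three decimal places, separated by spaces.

0.011 -0.311 1.442

θ = κ·ℓ = 0.2857 × 1.4868 = 0.42478 rad
ρ = (1 − cos θ)/κ = (1 − 0.91113)/0.2857 = 0.31106
z = sin θ / κ = 0.41212/0.2857 = 1.44249
x = ρ cos φ = 0.31106 × cos(271.95°) = 0.01058
y = ρ sin φ = 0.31106 × sin(271.95°) = -0.31088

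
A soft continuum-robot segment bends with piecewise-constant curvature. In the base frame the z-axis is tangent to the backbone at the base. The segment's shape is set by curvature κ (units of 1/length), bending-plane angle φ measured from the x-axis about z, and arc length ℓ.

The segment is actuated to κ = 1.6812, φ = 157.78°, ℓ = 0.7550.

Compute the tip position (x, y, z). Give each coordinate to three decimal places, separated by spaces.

-0.387 0.158 0.568

θ = κ·ℓ = 1.6812 × 0.7550 = 1.26931 rad
ρ = (1 − cos θ)/κ = (1 − 0.29694)/1.6812 = 0.41819
z = sin θ / κ = 0.95490/1.6812 = 0.56798
x = ρ cos φ = 0.41819 × cos(157.78°) = -0.38713
y = ρ sin φ = 0.41819 × sin(157.78°) = 0.15814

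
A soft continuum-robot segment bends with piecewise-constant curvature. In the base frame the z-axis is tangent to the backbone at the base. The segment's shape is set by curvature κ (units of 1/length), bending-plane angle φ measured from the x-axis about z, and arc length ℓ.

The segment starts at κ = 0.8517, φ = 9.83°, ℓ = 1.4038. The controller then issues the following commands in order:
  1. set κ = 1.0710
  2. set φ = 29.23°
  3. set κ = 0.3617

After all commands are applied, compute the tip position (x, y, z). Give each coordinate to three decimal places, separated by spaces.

0.304 0.170 1.344

initial: κ=0.8517, φ=9.83°, ℓ=1.4038
cmd 1: set κ=1.0710 → (κ,φ,ℓ)=(1.0710,9.83°,1.4038) → tip=(0.8581,0.1487,0.9316)
cmd 2: set φ=29.23° → (κ,φ,ℓ)=(1.0710,29.23°,1.4038) → tip=(0.7600,0.4253,0.9316)
cmd 3: set κ=0.3617 → (κ,φ,ℓ)=(0.3617,29.23°,1.4038) → tip=(0.3044,0.1703,1.3443)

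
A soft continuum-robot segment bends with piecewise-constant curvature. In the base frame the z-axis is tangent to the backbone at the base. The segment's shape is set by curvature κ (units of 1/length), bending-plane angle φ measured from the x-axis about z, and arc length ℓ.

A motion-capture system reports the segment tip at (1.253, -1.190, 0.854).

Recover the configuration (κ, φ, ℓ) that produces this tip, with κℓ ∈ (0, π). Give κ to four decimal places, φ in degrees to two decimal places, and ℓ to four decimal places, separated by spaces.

ρ = √(x²+y²) = √(1.253² + -1.190²) = 1.72804
φ = atan2(y, x) mod 360° = atan2(-1.190, 1.253) = 316.4772°
|p|² = ρ² + z² = 1.72804² + 0.854² = 3.71542
κ = 2ρ / |p|² = 2×1.72804 / 3.71542 = 0.93020
θ = 2·atan2(ρ, z) = 2·atan2(1.72804, 0.854) = 2.22359 rad
ℓ = θ/κ = 2.22359/0.93020 = 2.39046

0.9302 316.48 2.3905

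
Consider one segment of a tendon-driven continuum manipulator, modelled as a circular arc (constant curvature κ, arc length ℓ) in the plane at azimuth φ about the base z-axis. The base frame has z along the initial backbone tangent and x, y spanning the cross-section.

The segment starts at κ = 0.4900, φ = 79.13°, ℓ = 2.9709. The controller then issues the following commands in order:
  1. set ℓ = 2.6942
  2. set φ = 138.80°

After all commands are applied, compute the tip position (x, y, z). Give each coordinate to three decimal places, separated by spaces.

initial: κ=0.4900, φ=79.13°, ℓ=2.9709
cmd 1: set ℓ=2.6942 → (κ,φ,ℓ)=(0.4900,79.13°,2.6942) → tip=(0.2894,1.5071,1.9770)
cmd 2: set φ=138.80° → (κ,φ,ℓ)=(0.4900,138.80°,2.6942) → tip=(-1.1547,1.0109,1.9770)

-1.155 1.011 1.977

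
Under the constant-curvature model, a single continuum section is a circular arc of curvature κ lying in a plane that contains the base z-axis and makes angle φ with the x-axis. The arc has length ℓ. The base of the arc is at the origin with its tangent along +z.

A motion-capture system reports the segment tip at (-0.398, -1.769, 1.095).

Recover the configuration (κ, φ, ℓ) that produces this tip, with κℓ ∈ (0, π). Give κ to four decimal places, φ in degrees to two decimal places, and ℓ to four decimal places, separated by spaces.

0.8082 257.32 2.5426

ρ = √(x²+y²) = √(-0.398² + -1.769²) = 1.81322
φ = atan2(y, x) mod 360° = atan2(-1.769, -0.398) = 257.3204°
|p|² = ρ² + z² = 1.81322² + 1.095² = 4.48679
κ = 2ρ / |p|² = 2×1.81322 / 4.48679 = 0.80825
θ = 2·atan2(ρ, z) = 2·atan2(1.81322, 1.095) = 2.05503 rad
ℓ = θ/κ = 2.05503/0.80825 = 2.54257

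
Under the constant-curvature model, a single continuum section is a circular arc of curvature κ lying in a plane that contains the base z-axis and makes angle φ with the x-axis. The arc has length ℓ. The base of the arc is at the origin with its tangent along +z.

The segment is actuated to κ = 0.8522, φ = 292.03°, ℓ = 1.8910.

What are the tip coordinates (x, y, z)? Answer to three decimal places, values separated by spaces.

θ = κ·ℓ = 0.8522 × 1.8910 = 1.61151 rad
ρ = (1 − cos θ)/κ = (1 − -0.04070)/0.8522 = 1.22120
z = sin θ / κ = 0.99917/0.8522 = 1.17246
x = ρ cos φ = 1.22120 × cos(292.03°) = 0.45806
y = ρ sin φ = 1.22120 × sin(292.03°) = -1.13203

0.458 -1.132 1.172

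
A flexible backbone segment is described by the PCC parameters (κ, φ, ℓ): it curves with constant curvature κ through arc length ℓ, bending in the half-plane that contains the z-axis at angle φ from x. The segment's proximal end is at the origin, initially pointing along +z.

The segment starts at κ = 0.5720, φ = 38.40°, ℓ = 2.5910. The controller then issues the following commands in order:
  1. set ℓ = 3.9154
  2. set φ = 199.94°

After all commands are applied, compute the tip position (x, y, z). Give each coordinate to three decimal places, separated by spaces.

-2.662 -0.966 1.372

initial: κ=0.5720, φ=38.40°, ℓ=2.5910
cmd 1: set ℓ=3.9154 → (κ,φ,ℓ)=(0.5720,38.40°,3.9154) → tip=(2.2196,1.7593,1.3716)
cmd 2: set φ=199.94° → (κ,φ,ℓ)=(0.5720,199.94°,3.9154) → tip=(-2.6625,-0.9659,1.3716)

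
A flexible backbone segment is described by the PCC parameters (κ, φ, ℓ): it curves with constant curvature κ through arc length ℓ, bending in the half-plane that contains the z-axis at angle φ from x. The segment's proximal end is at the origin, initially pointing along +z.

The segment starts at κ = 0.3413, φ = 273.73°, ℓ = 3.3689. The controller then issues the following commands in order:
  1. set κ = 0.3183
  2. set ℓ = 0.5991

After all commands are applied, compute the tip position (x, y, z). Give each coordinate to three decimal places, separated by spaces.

0.004 -0.057 0.595

initial: κ=0.3413, φ=273.73°, ℓ=3.3689
cmd 1: set κ=0.3183 → (κ,φ,ℓ)=(0.3183,273.73°,3.3689) → tip=(0.1067,-1.6362,2.7594)
cmd 2: set ℓ=0.5991 → (κ,φ,ℓ)=(0.3183,273.73°,0.5991) → tip=(0.0037,-0.0568,0.5955)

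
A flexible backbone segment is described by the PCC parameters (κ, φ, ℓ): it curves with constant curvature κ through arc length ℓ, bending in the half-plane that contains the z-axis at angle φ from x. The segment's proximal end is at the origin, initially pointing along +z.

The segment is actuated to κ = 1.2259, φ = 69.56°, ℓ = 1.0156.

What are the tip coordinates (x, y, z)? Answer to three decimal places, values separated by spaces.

θ = κ·ℓ = 1.2259 × 1.0156 = 1.24502 rad
ρ = (1 − cos θ)/κ = (1 − 0.32004)/1.2259 = 0.55466
z = sin θ / κ = 0.94740/1.2259 = 0.77282
x = ρ cos φ = 0.55466 × cos(69.56°) = 0.19370
y = ρ sin φ = 0.55466 × sin(69.56°) = 0.51974

0.194 0.520 0.773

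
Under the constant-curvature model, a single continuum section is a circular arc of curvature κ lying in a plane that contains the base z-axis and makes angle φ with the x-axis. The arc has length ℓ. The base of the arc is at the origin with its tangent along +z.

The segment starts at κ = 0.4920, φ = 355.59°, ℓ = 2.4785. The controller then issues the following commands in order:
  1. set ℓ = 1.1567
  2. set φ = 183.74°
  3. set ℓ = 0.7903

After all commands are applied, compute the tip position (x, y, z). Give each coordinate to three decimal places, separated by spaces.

-0.151 -0.010 0.771

initial: κ=0.4920, φ=355.59°, ℓ=2.4785
cmd 1: set ℓ=1.1567 → (κ,φ,ℓ)=(0.4920,355.59°,1.1567) → tip=(0.3194,-0.0246,1.0953)
cmd 2: set φ=183.74° → (κ,φ,ℓ)=(0.4920,183.74°,1.1567) → tip=(-0.3197,-0.0209,1.0953)
cmd 3: set ℓ=0.7903 → (κ,φ,ℓ)=(0.4920,183.74°,0.7903) → tip=(-0.1514,-0.0099,0.7705)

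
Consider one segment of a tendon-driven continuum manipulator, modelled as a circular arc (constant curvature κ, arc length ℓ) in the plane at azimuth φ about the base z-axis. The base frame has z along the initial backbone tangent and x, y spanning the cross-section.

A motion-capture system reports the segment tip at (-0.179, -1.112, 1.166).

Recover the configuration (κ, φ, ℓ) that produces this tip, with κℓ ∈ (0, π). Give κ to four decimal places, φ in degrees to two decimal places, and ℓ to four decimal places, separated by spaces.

ρ = √(x²+y²) = √(-0.179² + -1.112²) = 1.12631
φ = atan2(y, x) mod 360° = atan2(-1.112, -0.179) = 260.8555°
|p|² = ρ² + z² = 1.12631² + 1.166² = 2.62814
κ = 2ρ / |p|² = 2×1.12631 / 2.62814 = 0.85712
θ = 2·atan2(ρ, z) = 2·atan2(1.12631, 1.166) = 1.53618 rad
ℓ = θ/κ = 1.53618/0.85712 = 1.79225

0.8571 260.86 1.7923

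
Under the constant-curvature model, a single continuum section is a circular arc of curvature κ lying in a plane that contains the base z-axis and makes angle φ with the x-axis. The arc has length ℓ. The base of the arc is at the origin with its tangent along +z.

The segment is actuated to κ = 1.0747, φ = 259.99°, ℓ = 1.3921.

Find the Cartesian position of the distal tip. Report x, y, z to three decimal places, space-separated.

-0.150 -0.848 0.928

θ = κ·ℓ = 1.0747 × 1.3921 = 1.49609 rad
ρ = (1 − cos θ)/κ = (1 − 0.07464)/1.0747 = 0.86104
z = sin θ / κ = 0.99721/1.0747 = 0.92790
x = ρ cos φ = 0.86104 × cos(259.99°) = -0.14967
y = ρ sin φ = 0.86104 × sin(259.99°) = -0.84794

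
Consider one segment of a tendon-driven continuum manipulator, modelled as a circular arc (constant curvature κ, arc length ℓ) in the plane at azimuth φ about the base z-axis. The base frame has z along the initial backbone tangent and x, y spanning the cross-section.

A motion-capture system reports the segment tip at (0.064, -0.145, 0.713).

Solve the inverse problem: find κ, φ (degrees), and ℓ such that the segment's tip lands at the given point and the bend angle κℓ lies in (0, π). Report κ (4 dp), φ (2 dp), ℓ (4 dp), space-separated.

ρ = √(x²+y²) = √(0.064² + -0.145²) = 0.15850
φ = atan2(y, x) mod 360° = atan2(-0.145, 0.064) = 293.8157°
|p|² = ρ² + z² = 0.15850² + 0.713² = 0.53349
κ = 2ρ / |p|² = 2×0.15850 / 0.53349 = 0.59419
θ = 2·atan2(ρ, z) = 2·atan2(0.15850, 0.713) = 0.43748 rad
ℓ = θ/κ = 0.43748/0.59419 = 0.73626

0.5942 293.82 0.7363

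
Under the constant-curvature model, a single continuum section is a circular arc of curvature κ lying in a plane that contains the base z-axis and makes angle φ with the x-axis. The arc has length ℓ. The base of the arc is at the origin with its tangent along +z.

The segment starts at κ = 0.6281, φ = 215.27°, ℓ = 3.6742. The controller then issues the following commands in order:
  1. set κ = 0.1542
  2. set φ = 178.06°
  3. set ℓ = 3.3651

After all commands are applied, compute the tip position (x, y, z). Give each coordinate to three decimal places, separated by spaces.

-0.853 0.029 3.216

initial: κ=0.6281, φ=215.27°, ℓ=3.6742
cmd 1: set κ=0.1542 → (κ,φ,ℓ)=(0.1542,215.27°,3.6742) → tip=(-0.8273,-0.5851,3.4808)
cmd 2: set φ=178.06° → (κ,φ,ℓ)=(0.1542,178.06°,3.6742) → tip=(-1.0127,0.0343,3.4808)
cmd 3: set ℓ=3.3651 → (κ,φ,ℓ)=(0.1542,178.06°,3.3651) → tip=(-0.8532,0.0289,3.2161)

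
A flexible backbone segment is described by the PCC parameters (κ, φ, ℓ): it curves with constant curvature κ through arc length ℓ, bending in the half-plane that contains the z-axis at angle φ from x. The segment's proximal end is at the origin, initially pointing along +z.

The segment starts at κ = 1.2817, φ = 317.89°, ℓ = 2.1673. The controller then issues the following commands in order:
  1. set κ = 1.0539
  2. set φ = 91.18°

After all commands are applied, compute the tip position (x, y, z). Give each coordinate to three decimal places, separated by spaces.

-0.032 1.569 0.718

initial: κ=1.2817, φ=317.89°, ℓ=2.1673
cmd 1: set κ=1.0539 → (κ,φ,ℓ)=(1.0539,317.89°,2.1673) → tip=(1.1645,-1.0526,0.7175)
cmd 2: set φ=91.18° → (κ,φ,ℓ)=(1.0539,91.18°,2.1673) → tip=(-0.0323,1.5694,0.7175)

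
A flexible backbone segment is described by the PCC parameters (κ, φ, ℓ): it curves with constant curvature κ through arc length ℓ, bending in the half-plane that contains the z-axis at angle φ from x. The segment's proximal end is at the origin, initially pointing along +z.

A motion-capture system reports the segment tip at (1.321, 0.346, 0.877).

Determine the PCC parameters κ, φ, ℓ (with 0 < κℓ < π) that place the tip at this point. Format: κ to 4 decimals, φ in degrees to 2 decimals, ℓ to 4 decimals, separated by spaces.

ρ = √(x²+y²) = √(1.321² + 0.346²) = 1.36556
φ = atan2(y, x) mod 360° = atan2(0.346, 1.321) = 14.6774°
|p|² = ρ² + z² = 1.36556² + 0.877² = 2.63389
κ = 2ρ / |p|² = 2×1.36556 / 2.63389 = 1.03692
θ = 2·atan2(ρ, z) = 2·atan2(1.36556, 0.877) = 1.99981 rad
ℓ = θ/κ = 1.99981/1.03692 = 1.92861

1.0369 14.68 1.9286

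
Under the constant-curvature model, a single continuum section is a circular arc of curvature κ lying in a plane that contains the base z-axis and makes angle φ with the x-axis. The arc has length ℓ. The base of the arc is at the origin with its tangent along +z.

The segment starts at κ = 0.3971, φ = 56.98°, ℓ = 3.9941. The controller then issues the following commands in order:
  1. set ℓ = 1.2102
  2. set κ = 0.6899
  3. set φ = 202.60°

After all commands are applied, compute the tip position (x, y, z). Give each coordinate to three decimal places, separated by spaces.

initial: κ=0.3971, φ=56.98°, ℓ=3.9941
cmd 1: set ℓ=1.2102 → (κ,φ,ℓ)=(0.3971,56.98°,1.2102) → tip=(0.1554,0.2392,1.1642)
cmd 2: set κ=0.6899 → (κ,φ,ℓ)=(0.6899,56.98°,1.2102) → tip=(0.2597,0.3996,1.0744)
cmd 3: set φ=202.60° → (κ,φ,ℓ)=(0.6899,202.60°,1.2102) → tip=(-0.4399,-0.1831,1.0744)

-0.440 -0.183 1.074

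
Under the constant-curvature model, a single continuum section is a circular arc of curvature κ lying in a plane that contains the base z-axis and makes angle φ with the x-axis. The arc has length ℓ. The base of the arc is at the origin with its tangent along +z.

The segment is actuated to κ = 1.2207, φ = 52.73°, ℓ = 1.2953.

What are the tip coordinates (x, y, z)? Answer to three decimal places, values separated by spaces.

θ = κ·ℓ = 1.2207 × 1.2953 = 1.58117 rad
ρ = (1 − cos θ)/κ = (1 − -0.01038)/1.2207 = 0.82770
z = sin θ / κ = 0.99995/1.2207 = 0.81916
x = ρ cos φ = 0.82770 × cos(52.73°) = 0.50123
y = ρ sin φ = 0.82770 × sin(52.73°) = 0.65868

0.501 0.659 0.819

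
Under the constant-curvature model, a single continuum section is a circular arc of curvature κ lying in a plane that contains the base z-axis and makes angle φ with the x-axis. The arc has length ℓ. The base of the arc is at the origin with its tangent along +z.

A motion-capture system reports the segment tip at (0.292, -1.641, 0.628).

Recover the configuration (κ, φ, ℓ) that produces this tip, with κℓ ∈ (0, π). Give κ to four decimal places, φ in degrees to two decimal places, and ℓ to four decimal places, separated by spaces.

ρ = √(x²+y²) = √(0.292² + -1.641²) = 1.66678
φ = atan2(y, x) mod 360° = atan2(-1.641, 0.292) = 280.0896°
|p|² = ρ² + z² = 1.66678² + 0.628² = 3.17253
κ = 2ρ / |p|² = 2×1.66678 / 3.17253 = 1.05076
θ = 2·atan2(ρ, z) = 2·atan2(1.66678, 0.628) = 2.42094 rad
ℓ = θ/κ = 2.42094/1.05076 = 2.30400

1.0508 280.09 2.3040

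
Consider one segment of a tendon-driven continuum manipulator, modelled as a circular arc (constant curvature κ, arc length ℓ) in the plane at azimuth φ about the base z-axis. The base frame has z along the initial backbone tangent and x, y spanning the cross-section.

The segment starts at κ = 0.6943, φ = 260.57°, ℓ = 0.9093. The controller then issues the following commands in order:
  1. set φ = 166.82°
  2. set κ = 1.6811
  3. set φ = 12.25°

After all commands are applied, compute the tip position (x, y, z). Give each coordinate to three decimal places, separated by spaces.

0.557 0.121 0.594

initial: κ=0.6943, φ=260.57°, ℓ=0.9093
cmd 1: set φ=166.82° → (κ,φ,ℓ)=(0.6943,166.82°,0.9093) → tip=(-0.2703,0.0633,0.8501)
cmd 2: set κ=1.6811 → (κ,φ,ℓ)=(1.6811,166.82°,0.9093) → tip=(-0.5548,0.1299,0.5943)
cmd 3: set φ=12.25° → (κ,φ,ℓ)=(1.6811,12.25°,0.9093) → tip=(0.5568,0.1209,0.5943)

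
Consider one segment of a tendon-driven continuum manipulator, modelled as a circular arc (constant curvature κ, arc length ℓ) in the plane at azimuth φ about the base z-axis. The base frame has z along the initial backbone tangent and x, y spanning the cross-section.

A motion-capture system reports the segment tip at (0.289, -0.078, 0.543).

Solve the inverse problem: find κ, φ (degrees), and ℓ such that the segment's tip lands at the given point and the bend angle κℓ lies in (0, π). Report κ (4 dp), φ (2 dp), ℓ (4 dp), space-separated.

1.5572 344.90 0.6471

ρ = √(x²+y²) = √(0.289² + -0.078²) = 0.29934
φ = atan2(y, x) mod 360° = atan2(-0.078, 0.289) = 344.8960°
|p|² = ρ² + z² = 0.29934² + 0.543² = 0.38445
κ = 2ρ / |p|² = 2×0.29934 / 0.38445 = 1.55723
θ = 2·atan2(ρ, z) = 2·atan2(0.29934, 0.543) = 1.00764 rad
ℓ = θ/κ = 1.00764/1.55723 = 0.64707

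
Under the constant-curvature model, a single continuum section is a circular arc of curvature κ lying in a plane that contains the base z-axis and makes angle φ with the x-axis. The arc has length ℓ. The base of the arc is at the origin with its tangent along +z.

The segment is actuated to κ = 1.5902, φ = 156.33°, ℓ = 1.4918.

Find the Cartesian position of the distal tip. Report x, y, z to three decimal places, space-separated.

θ = κ·ℓ = 1.5902 × 1.4918 = 2.37226 rad
ρ = (1 − cos θ)/κ = (1 − -0.71838)/1.5902 = 1.08060
z = sin θ / κ = 0.69566/1.5902 = 0.43746
x = ρ cos φ = 1.08060 × cos(156.33°) = -0.98970
y = ρ sin φ = 1.08060 × sin(156.33°) = 0.43383

-0.990 0.434 0.437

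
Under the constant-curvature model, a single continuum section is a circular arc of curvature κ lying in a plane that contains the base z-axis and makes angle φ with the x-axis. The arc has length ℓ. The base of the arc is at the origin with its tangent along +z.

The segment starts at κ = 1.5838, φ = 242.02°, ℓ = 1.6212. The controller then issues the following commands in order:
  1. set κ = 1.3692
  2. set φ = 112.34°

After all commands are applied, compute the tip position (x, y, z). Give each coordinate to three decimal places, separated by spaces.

-0.445 1.084 0.582

initial: κ=1.5838, φ=242.02°, ℓ=1.6212
cmd 1: set κ=1.3692 → (κ,φ,ℓ)=(1.3692,242.02°,1.6212) → tip=(-0.5497,-1.0348,0.5819)
cmd 2: set φ=112.34° → (κ,φ,ℓ)=(1.3692,112.34°,1.6212) → tip=(-0.4454,1.0838,0.5819)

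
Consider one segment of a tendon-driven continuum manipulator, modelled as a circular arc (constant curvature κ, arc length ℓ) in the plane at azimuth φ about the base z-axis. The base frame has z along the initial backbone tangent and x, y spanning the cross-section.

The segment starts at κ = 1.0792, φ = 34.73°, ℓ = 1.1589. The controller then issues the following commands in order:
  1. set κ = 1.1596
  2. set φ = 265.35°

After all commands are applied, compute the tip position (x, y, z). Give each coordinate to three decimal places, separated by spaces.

initial: κ=1.0792, φ=34.73°, ℓ=1.1589
cmd 1: set κ=1.1596 → (κ,φ,ℓ)=(1.1596,34.73°,1.1589) → tip=(0.5493,0.3808,0.8403)
cmd 2: set φ=265.35° → (κ,φ,ℓ)=(1.1596,265.35°,1.1589) → tip=(-0.0542,-0.6661,0.8403)

-0.054 -0.666 0.840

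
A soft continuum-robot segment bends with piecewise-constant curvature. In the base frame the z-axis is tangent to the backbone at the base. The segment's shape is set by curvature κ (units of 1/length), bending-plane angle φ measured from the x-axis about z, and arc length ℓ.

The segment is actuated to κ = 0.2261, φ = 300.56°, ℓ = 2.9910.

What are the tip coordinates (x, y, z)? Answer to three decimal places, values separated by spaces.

θ = κ·ℓ = 0.2261 × 2.9910 = 0.67627 rad
ρ = (1 − cos θ)/κ = (1 − 0.77992)/0.2261 = 0.97339
z = sin θ / κ = 0.62588/0.2261 = 2.76818
x = ρ cos φ = 0.97339 × cos(300.56°) = 0.49491
y = ρ sin φ = 0.97339 × sin(300.56°) = -0.83819

0.495 -0.838 2.768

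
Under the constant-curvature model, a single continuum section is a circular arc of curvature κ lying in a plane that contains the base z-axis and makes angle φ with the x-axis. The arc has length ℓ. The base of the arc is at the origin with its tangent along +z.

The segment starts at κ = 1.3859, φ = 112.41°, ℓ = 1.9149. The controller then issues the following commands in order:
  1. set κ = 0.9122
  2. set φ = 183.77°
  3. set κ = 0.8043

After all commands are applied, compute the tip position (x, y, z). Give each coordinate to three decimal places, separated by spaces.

initial: κ=1.3859, φ=112.41°, ℓ=1.9149
cmd 1: set κ=0.9122 → (κ,φ,ℓ)=(0.9122,112.41°,1.9149) → tip=(-0.4911,1.1909,1.0793)
cmd 2: set φ=183.77° → (κ,φ,ℓ)=(0.9122,183.77°,1.9149) → tip=(-1.2854,-0.0847,1.0793)
cmd 3: set κ=0.8043 → (κ,φ,ℓ)=(0.8043,183.77°,1.9149) → tip=(-1.2026,-0.0792,1.2427)

-1.203 -0.079 1.243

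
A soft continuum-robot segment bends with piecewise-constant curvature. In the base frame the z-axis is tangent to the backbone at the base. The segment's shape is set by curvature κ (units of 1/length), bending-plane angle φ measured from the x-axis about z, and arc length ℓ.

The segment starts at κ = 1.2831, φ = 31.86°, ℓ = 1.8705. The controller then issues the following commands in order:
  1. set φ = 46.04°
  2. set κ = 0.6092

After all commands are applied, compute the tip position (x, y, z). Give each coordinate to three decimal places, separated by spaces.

0.663 0.688 1.491

initial: κ=1.2831, φ=31.86°, ℓ=1.8705
cmd 1: set φ=46.04° → (κ,φ,ℓ)=(1.2831,46.04°,1.8705) → tip=(0.9399,0.9747,0.5264)
cmd 2: set κ=0.6092 → (κ,φ,ℓ)=(0.6092,46.04°,1.8705) → tip=(0.6631,0.6876,1.4912)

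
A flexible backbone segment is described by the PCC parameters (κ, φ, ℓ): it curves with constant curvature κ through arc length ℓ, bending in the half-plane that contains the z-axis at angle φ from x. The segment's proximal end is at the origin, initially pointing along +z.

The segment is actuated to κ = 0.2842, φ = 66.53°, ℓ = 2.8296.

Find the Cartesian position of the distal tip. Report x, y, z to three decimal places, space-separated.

θ = κ·ℓ = 0.2842 × 2.8296 = 0.80417 rad
ρ = (1 − cos θ)/κ = (1 − 0.69371)/0.2842 = 1.07774
z = sin θ / κ = 0.72026/0.2842 = 2.53433
x = ρ cos φ = 1.07774 × cos(66.53°) = 0.42923
y = ρ sin φ = 1.07774 × sin(66.53°) = 0.98857

0.429 0.989 2.534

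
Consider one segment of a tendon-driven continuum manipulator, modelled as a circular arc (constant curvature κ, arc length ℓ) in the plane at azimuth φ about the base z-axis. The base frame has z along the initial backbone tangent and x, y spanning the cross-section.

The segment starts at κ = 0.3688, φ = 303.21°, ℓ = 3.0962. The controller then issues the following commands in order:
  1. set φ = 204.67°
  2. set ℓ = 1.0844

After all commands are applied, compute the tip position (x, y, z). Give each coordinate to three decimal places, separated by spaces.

initial: κ=0.3688, φ=303.21°, ℓ=3.0962
cmd 1: set φ=204.67° → (κ,φ,ℓ)=(0.3688,204.67°,3.0962) → tip=(-1.4393,-0.6611,2.4659)
cmd 2: set ℓ=1.0844 → (κ,φ,ℓ)=(0.3688,204.67°,1.0844) → tip=(-0.1944,-0.0893,1.0557)

-0.194 -0.089 1.056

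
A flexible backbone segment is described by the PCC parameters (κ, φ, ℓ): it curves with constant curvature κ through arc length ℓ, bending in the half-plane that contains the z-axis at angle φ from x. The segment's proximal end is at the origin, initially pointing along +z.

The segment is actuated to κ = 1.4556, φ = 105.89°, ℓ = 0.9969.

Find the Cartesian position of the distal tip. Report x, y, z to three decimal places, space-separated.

θ = κ·ℓ = 1.4556 × 0.9969 = 1.45109 rad
ρ = (1 − cos θ)/κ = (1 − 0.11942)/1.4556 = 0.60496
z = sin θ / κ = 0.99284/1.4556 = 0.68209
x = ρ cos φ = 0.60496 × cos(105.89°) = -0.16563
y = ρ sin φ = 0.60496 × sin(105.89°) = 0.58184

-0.166 0.582 0.682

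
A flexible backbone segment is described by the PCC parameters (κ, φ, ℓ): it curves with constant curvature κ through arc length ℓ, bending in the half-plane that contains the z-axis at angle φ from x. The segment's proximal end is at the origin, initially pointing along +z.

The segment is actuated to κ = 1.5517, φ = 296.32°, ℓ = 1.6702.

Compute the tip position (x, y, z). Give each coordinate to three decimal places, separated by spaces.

0.529 -1.070 0.337

θ = κ·ℓ = 1.5517 × 1.6702 = 2.59165 rad
ρ = (1 − cos θ)/κ = (1 − -0.85255)/1.5517 = 1.19389
z = sin θ / κ = 0.52264/1.5517 = 0.33682
x = ρ cos φ = 1.19389 × cos(296.32°) = 0.52935
y = ρ sin φ = 1.19389 × sin(296.32°) = -1.07012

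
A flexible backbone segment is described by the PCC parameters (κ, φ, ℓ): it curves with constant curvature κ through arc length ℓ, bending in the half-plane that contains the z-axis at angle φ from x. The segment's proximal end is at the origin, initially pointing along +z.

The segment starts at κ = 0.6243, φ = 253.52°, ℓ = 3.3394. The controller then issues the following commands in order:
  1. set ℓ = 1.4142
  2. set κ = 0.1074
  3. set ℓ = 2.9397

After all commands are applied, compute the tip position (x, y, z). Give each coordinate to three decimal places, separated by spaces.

-0.131 -0.441 2.891

initial: κ=0.6243, φ=253.52°, ℓ=3.3394
cmd 1: set ℓ=1.4142 → (κ,φ,ℓ)=(0.6243,253.52°,1.4142) → tip=(-0.1659,-0.5608,1.2375)
cmd 2: set κ=0.1074 → (κ,φ,ℓ)=(0.1074,253.52°,1.4142) → tip=(-0.0304,-0.1028,1.4088)
cmd 3: set ℓ=2.9397 → (κ,φ,ℓ)=(0.1074,253.52°,2.9397) → tip=(-0.1306,-0.4413,2.8911)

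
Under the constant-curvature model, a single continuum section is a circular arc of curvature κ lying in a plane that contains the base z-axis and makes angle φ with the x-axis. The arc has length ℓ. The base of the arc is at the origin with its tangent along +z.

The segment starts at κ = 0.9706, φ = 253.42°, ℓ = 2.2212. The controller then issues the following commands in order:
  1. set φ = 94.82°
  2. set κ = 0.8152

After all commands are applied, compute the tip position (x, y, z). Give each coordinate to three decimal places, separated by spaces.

-0.128 1.513 1.192

initial: κ=0.9706, φ=253.42°, ℓ=2.2212
cmd 1: set φ=94.82° → (κ,φ,ℓ)=(0.9706,94.82°,2.2212) → tip=(-0.1344,1.5936,0.8589)
cmd 2: set κ=0.8152 → (κ,φ,ℓ)=(0.8152,94.82°,2.2212) → tip=(-0.1276,1.5128,1.1916)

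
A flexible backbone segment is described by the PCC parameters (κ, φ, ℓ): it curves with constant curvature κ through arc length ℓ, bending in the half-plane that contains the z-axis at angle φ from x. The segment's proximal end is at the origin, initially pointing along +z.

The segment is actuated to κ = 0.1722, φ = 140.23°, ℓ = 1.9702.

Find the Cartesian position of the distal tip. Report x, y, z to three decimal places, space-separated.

θ = κ·ℓ = 0.1722 × 1.9702 = 0.33927 rad
ρ = (1 − cos θ)/κ = (1 − 0.94300)/0.1722 = 0.33102
z = sin θ / κ = 0.33280/0.1722 = 1.93262
x = ρ cos φ = 0.33102 × cos(140.23°) = -0.25443
y = ρ sin φ = 0.33102 × sin(140.23°) = 0.21176

-0.254 0.212 1.933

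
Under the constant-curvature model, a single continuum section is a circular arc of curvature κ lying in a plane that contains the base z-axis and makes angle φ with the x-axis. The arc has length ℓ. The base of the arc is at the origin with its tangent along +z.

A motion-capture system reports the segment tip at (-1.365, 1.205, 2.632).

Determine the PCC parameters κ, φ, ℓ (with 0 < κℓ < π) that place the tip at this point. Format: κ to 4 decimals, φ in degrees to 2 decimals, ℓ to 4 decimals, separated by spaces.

ρ = √(x²+y²) = √(-1.365² + 1.205²) = 1.82078
φ = atan2(y, x) mod 360° = atan2(1.205, -1.365) = 138.5625°
|p|² = ρ² + z² = 1.82078² + 2.632² = 10.24267
κ = 2ρ / |p|² = 2×1.82078 / 10.24267 = 0.35553
θ = 2·atan2(ρ, z) = 2·atan2(1.82078, 2.632) = 1.21038 rad
ℓ = θ/κ = 1.21038/0.35553 = 3.40446

0.3555 138.56 3.4045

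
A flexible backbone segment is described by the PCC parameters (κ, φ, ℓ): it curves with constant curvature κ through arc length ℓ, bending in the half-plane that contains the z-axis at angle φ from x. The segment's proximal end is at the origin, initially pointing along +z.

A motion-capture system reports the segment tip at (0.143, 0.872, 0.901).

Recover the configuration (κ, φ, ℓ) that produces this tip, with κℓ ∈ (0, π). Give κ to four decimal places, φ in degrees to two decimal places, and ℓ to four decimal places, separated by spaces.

ρ = √(x²+y²) = √(0.143² + 0.872²) = 0.88365
φ = atan2(y, x) mod 360° = atan2(0.872, 0.143) = 80.6869°
|p|² = ρ² + z² = 0.88365² + 0.901² = 1.59263
κ = 2ρ / |p|² = 2×0.88365 / 1.59263 = 1.10967
θ = 2·atan2(ρ, z) = 2·atan2(0.88365, 0.901) = 1.55135 rad
ℓ = θ/κ = 1.55135/1.10967 = 1.39803

1.1097 80.69 1.3980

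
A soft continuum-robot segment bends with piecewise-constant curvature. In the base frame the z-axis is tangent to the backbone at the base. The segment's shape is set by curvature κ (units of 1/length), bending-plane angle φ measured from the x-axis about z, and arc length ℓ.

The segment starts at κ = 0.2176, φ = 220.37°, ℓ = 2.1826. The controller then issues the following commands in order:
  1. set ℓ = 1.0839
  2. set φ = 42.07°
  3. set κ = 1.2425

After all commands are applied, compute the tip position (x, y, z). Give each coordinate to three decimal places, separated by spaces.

initial: κ=0.2176, φ=220.37°, ℓ=2.1826
cmd 1: set ℓ=1.0839 → (κ,φ,ℓ)=(0.2176,220.37°,1.0839) → tip=(-0.0969,-0.0824,1.0739)
cmd 2: set φ=42.07° → (κ,φ,ℓ)=(0.2176,42.07°,1.0839) → tip=(0.0944,0.0852,1.0739)
cmd 3: set κ=1.2425 → (κ,φ,ℓ)=(1.2425,42.07°,1.0839) → tip=(0.4647,0.4195,0.7847)

0.465 0.419 0.785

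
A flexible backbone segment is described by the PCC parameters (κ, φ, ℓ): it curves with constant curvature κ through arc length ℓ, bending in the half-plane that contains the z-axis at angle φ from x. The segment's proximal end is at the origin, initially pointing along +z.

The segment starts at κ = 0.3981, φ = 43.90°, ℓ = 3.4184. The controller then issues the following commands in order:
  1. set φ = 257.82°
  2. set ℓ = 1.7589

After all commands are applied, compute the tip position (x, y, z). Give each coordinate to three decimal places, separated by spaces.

initial: κ=0.3981, φ=43.90°, ℓ=3.4184
cmd 1: set φ=257.82° → (κ,φ,ℓ)=(0.3981,257.82°,3.4184) → tip=(-0.4195,-1.9437,2.4568)
cmd 2: set ℓ=1.7589 → (κ,φ,ℓ)=(0.3981,257.82°,1.7589) → tip=(-0.1247,-0.5777,1.6186)

-0.125 -0.578 1.619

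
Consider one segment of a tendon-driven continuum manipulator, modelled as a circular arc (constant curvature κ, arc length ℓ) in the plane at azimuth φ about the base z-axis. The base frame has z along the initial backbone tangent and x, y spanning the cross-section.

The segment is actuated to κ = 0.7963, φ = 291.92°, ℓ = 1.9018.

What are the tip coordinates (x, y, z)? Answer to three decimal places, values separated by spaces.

θ = κ·ℓ = 0.7963 × 1.9018 = 1.51440 rad
ρ = (1 − cos θ)/κ = (1 − 0.05636)/0.7963 = 1.18503
z = sin θ / κ = 0.99841/0.7963 = 1.25381
x = ρ cos φ = 1.18503 × cos(291.92°) = 0.44238
y = ρ sin φ = 1.18503 × sin(291.92°) = -1.09936

0.442 -1.099 1.254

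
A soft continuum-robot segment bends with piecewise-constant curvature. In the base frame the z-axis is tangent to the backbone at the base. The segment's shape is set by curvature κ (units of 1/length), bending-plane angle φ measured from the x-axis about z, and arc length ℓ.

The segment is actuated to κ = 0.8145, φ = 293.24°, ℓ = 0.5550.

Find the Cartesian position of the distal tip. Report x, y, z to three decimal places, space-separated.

θ = κ·ℓ = 0.8145 × 0.5550 = 0.45205 rad
ρ = (1 − cos θ)/κ = (1 − 0.89955)/0.8145 = 0.12332
z = sin θ / κ = 0.43681/0.8145 = 0.53629
x = ρ cos φ = 0.12332 × cos(293.24°) = 0.04866
y = ρ sin φ = 0.12332 × sin(293.24°) = -0.11332

0.049 -0.113 0.536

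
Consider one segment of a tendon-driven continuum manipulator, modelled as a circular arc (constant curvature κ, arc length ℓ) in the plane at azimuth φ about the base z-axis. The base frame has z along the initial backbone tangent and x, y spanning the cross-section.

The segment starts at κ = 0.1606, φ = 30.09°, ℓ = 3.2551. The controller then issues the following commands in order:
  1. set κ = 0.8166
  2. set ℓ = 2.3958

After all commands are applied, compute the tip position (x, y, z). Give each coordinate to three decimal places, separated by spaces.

initial: κ=0.1606, φ=30.09°, ℓ=3.2551
cmd 1: set κ=0.8166 → (κ,φ,ℓ)=(0.8166,30.09°,3.2551) → tip=(1.9977,1.1576,0.5693)
cmd 2: set ℓ=2.3958 → (κ,φ,ℓ)=(0.8166,30.09°,2.3958) → tip=(1.4581,0.8449,1.1347)

1.458 0.845 1.135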